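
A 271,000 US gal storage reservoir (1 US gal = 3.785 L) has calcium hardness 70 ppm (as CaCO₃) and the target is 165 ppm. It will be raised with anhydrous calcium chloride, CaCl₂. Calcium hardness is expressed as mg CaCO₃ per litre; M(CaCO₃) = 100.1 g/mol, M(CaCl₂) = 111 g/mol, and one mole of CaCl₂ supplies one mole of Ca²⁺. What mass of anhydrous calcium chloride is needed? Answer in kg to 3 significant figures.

Volume: 271,000 US gal × 3.785 L/gal = 1,025,735 L.
Hardness to add: (165 − 70) = 95 mg/L as CaCO₃ × 1,025,735 L = 97,440 g as CaCO₃.
Moles of Ca²⁺ (1 mol Ca²⁺ ≡ 1 mol CaCO₃): 97,440 / 100.1 g/mol = 973.5 mol.
Mass of CaCl₂: 973.5 × 111 = 108,100 g.

108 kg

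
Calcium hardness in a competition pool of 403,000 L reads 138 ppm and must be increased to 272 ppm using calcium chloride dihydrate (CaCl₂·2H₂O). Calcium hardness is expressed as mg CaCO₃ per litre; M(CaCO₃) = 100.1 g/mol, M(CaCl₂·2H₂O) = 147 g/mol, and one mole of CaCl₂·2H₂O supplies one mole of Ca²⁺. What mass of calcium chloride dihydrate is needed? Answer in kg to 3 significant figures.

79.3 kg

Hardness to add: (272 − 138) = 134 mg/L as CaCO₃ × 403,000 L = 54,000 g as CaCO₃.
Moles of Ca²⁺ (1 mol Ca²⁺ ≡ 1 mol CaCO₃): 54,000 / 100.1 g/mol = 539.5 mol.
Mass of CaCl₂·2H₂O: 539.5 × 147 = 79,300 g.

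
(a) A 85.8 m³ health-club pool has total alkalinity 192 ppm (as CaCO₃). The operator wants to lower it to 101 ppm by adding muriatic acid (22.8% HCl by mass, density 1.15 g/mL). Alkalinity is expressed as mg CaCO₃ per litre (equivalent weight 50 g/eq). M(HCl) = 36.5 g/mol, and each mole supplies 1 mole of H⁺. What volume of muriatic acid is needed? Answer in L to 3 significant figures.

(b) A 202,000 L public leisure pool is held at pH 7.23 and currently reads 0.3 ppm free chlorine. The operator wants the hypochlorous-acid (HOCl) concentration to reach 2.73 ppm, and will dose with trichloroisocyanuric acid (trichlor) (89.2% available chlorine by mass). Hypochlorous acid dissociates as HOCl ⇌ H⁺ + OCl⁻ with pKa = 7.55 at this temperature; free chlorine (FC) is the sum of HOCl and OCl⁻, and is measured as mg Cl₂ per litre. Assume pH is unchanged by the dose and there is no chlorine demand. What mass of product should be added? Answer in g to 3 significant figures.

(a) 21.7 L; (b) 846 g

(a) Volume: 85.8 m³ = 85,800 L.
(a) Alkalinity to neutralize: (192 − 101) = 91 mg/L as CaCO₃ × 85,800 L = 7808 g as CaCO₃.
(a) Equivalents of H⁺ required: 7808 ÷ 50 g/eq = 156.2 eq = 156.2 mol HCl.
(a) Mass of HCl: 156.2 × 36.5 = 5700 g.
(a) Mass of 22.8% solution: 5700 / 0.228 = 25,000 g.
(a) Volume: 25,000 g ÷ 1.15 g/mL = 21,740 mL.

(b) [OCl⁻]/[HOCl] = 10^(pH − pKa) = 10^(7.23 − 7.55) = 0.4786; fraction as HOCl = 1/(1 + 0.4786) = 0.6763.
(b) Free chlorine required for 2.73 ppm HOCl: 2.73 / 0.6763 = 4.037 ppm.
(b) FC to add: 4.037 − 0.3 = 3.737 mg/L as Cl₂.
(b) Cl₂ equivalent: 3.737 mg/L × 202,000 L = 754.8 g.
(b) Product at 89.2% available Cl: 754.8 / 0.892 = 846.2 g.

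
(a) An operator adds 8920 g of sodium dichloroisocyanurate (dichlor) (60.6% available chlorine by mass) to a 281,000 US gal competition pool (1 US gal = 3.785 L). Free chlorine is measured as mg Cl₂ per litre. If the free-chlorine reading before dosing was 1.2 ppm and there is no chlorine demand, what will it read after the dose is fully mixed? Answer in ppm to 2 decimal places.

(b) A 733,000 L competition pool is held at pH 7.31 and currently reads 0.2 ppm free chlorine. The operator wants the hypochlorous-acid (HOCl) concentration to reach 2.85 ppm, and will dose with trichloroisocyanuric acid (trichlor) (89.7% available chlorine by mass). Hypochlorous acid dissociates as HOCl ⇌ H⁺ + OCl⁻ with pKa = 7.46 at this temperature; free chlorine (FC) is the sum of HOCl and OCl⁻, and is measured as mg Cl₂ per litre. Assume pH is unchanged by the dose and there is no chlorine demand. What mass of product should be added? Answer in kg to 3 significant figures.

(a) Volume: 281,000 US gal × 3.785 L/gal = 1,063,585 L.
(a) Available chlorine delivered: 8920 g × 0.606 = 5406 g as Cl₂.
(a) Concentration rise: 5406 g / 1,063,585 L = 5.082 mg/L = 5.08 ppm.
(a) Final FC: 1.2 + 5.08 = 6.28 ppm.

(b) [OCl⁻]/[HOCl] = 10^(pH − pKa) = 10^(7.31 − 7.46) = 0.7079; fraction as HOCl = 1/(1 + 0.7079) = 0.5855.
(b) Free chlorine required for 2.85 ppm HOCl: 2.85 / 0.5855 = 4.868 ppm.
(b) FC to add: 4.868 − 0.2 = 4.668 mg/L as Cl₂.
(b) Cl₂ equivalent: 4.668 mg/L × 733,000 L = 3421 g.
(b) Product at 89.7% available Cl: 3421 / 0.897 = 3814 g.

(a) 6.28 ppm; (b) 3.81 kg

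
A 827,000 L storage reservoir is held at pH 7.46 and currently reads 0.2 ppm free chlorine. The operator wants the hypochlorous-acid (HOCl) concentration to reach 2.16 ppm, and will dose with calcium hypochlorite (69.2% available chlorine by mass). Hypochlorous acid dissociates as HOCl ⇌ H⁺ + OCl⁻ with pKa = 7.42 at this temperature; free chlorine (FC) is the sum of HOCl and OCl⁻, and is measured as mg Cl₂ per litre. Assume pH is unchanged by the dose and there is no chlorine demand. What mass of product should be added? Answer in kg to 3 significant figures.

[OCl⁻]/[HOCl] = 10^(pH − pKa) = 10^(7.46 − 7.42) = 1.096; fraction as HOCl = 1/(1 + 1.096) = 0.477.
Free chlorine required for 2.16 ppm HOCl: 2.16 / 0.477 = 4.528 ppm.
FC to add: 4.528 − 0.2 = 4.328 mg/L as Cl₂.
Cl₂ equivalent: 4.328 mg/L × 827,000 L = 3580 g.
Product at 69.2% available Cl: 3580 / 0.692 = 5173 g.

5.17 kg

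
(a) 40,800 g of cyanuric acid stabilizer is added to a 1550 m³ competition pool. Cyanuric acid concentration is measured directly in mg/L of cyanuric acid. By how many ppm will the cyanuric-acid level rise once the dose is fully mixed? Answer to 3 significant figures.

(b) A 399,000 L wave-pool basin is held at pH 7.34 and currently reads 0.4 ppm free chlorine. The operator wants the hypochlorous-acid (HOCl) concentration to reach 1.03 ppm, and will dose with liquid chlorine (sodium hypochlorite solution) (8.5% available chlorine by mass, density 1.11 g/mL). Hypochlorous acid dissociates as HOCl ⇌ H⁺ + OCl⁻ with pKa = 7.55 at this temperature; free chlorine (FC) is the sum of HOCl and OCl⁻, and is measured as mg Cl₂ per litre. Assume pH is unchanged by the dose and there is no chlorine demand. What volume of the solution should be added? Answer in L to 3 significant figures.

(a) Volume: 1550 m³ = 1,550,000 L.
(a) Rise: 40,800 g / 1,550,000 L × 1000 = 26.32 mg/L.

(b) [OCl⁻]/[HOCl] = 10^(pH − pKa) = 10^(7.34 − 7.55) = 0.6166; fraction as HOCl = 1/(1 + 0.6166) = 0.6186.
(b) Free chlorine required for 1.03 ppm HOCl: 1.03 / 0.6186 = 1.665 ppm.
(b) FC to add: 1.665 − 0.4 = 1.265 mg/L as Cl₂.
(b) Cl₂ equivalent: 1.265 mg/L × 399,000 L = 504.8 g.
(b) Product at 8.5% available Cl: 504.8 / 0.085 = 5938 g.
(b) Volume: 5938 g ÷ 1.11 g/mL = 5350 mL.

(a) 26.3 ppm; (b) 5.35 L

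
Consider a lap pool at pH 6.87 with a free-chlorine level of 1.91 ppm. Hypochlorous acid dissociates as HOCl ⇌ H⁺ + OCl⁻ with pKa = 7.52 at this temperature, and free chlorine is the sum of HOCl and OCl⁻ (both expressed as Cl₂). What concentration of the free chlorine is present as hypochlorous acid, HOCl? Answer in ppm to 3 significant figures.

[OCl⁻]/[HOCl] = 10^(pH − pKa) = 10^(6.87 − 7.52) = 10^-0.65 = 0.2239.
Fraction as HOCl = 1 / (1 + 0.2239) = 0.8171.
HOCl = 0.8171 × 1.91 ppm = 1.561 ppm.

1.56 ppm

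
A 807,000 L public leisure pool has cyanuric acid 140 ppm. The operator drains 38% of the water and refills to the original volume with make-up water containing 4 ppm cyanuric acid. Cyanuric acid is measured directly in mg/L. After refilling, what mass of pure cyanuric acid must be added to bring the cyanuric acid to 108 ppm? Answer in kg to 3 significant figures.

15.9 kg

After draining 38% and refilling: 140 × 0.62 + 4 × 0.38 = 88.32 ppm.
Deficit to target: 108 − 88.32 = 19.68 mg/L.
Mass: 19.68 mg/L × 807,000 L = 15,880 g cyanuric acid.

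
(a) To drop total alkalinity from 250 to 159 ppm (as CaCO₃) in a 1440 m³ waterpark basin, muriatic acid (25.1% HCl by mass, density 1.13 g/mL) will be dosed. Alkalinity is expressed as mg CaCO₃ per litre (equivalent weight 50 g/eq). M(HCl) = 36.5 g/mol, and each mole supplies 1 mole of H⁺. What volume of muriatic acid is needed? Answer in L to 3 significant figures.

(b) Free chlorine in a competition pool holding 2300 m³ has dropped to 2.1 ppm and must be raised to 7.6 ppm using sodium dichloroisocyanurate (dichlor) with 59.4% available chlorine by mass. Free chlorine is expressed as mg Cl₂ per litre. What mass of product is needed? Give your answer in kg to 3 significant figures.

(a) 337 L; (b) 21.3 kg

(a) Volume: 1440 m³ = 1,440,000 L.
(a) Alkalinity to neutralize: (250 − 159) = 91 mg/L as CaCO₃ × 1,440,000 L = 131,000 g as CaCO₃.
(a) Equivalents of H⁺ required: 131,000 ÷ 50 g/eq = 2621 eq = 2621 mol HCl.
(a) Mass of HCl: 2621 × 36.5 = 95,660 g.
(a) Mass of 25.1% solution: 95,660 / 0.251 = 381,100 g.
(a) Volume: 381,100 g ÷ 1.13 g/mL = 337,300 mL.

(b) Volume: 2300 m³ = 2,300,000 L.
(b) Chlorine deficit: 7.6 − 2.1 = 5.5 ppm = 5.5 mg/L as Cl₂.
(b) Cl₂ equivalent needed: 5.5 mg/L × 2,300,000 L = 12,650,000 mg = 12,650 g.
(b) Product at 59.4% available chlorine: 12,650 / 0.594 = 21,300 g.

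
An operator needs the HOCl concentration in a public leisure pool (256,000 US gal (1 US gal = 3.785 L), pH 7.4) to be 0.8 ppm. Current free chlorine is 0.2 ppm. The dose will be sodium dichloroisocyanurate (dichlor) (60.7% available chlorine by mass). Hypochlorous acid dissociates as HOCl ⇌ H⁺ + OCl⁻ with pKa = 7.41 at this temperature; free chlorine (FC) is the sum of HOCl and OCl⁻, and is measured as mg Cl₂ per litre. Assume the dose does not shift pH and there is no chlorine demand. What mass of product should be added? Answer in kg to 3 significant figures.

2.21 kg

Volume: 256,000 US gal × 3.785 L/gal = 968,960 L.
[OCl⁻]/[HOCl] = 10^(pH − pKa) = 10^(7.4 − 7.41) = 0.9772; fraction as HOCl = 1/(1 + 0.9772) = 0.5058.
Free chlorine required for 0.8 ppm HOCl: 0.8 / 0.5058 = 1.582 ppm.
FC to add: 1.582 − 0.2 = 1.382 mg/L as Cl₂.
Cl₂ equivalent: 1.382 mg/L × 968,960 L = 1339 g.
Product at 60.7% available Cl: 1339 / 0.607 = 2206 g.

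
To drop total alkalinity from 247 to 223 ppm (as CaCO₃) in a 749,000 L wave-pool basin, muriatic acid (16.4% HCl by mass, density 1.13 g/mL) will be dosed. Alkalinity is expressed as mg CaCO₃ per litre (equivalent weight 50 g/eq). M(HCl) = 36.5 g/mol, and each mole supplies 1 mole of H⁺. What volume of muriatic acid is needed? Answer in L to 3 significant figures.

70.8 L

Alkalinity to neutralize: (247 − 223) = 24 mg/L as CaCO₃ × 749,000 L = 17,980 g as CaCO₃.
Equivalents of H⁺ required: 17,980 ÷ 50 g/eq = 359.5 eq = 359.5 mol HCl.
Mass of HCl: 359.5 × 36.5 = 13,120 g.
Mass of 16.4% solution: 13,120 / 0.164 = 80,020 g.
Volume: 80,020 g ÷ 1.13 g/mL = 70,810 mL.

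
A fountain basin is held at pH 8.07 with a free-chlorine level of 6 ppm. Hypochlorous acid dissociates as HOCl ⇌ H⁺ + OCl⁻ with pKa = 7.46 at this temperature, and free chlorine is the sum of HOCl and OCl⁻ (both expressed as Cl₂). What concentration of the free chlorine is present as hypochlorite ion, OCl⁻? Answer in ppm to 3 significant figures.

4.82 ppm

[OCl⁻]/[HOCl] = 10^(pH − pKa) = 10^(8.07 − 7.46) = 10^0.61 = 4.074.
Fraction as HOCl = 1 / (1 + 4.074) = 0.1971.
OCl⁻ = (1 − 0.1971) × 6 ppm = 4.817 ppm.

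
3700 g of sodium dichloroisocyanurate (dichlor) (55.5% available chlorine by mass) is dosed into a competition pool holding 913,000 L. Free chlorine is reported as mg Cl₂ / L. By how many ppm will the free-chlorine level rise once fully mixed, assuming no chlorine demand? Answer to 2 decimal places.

Available chlorine delivered: 3700 g × 0.555 = 2054 g as Cl₂.
Concentration rise: 2054 g / 913,000 L = 2.249 mg/L = 2.25 ppm.

2.25 ppm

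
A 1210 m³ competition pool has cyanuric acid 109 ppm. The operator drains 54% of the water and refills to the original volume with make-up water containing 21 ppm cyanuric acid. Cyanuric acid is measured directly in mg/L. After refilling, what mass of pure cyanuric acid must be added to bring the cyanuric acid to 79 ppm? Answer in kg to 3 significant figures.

Volume: 1210 m³ = 1,210,000 L.
After draining 54% and refilling: 109 × 0.46 + 21 × 0.54 = 61.48 ppm.
Deficit to target: 79 − 61.48 = 17.52 mg/L.
Mass: 17.52 mg/L × 1,210,000 L = 21,200 g cyanuric acid.

21.2 kg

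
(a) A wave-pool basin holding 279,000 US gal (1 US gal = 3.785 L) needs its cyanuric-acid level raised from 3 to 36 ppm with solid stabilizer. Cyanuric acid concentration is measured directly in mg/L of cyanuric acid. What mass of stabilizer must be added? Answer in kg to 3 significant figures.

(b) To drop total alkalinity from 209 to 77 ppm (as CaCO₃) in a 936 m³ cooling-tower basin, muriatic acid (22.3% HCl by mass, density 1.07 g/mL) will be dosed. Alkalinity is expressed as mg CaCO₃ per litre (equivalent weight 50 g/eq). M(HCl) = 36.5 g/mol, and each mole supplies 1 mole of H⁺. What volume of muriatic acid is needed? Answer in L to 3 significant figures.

(a) Volume: 279,000 US gal × 3.785 L/gal = 1,056,015 L.
(a) CYA to add: (36 − 3) = 33 mg/L × 1,056,015 L = 34,850 g cyanuric acid.

(b) Volume: 936 m³ = 936,000 L.
(b) Alkalinity to neutralize: (209 − 77) = 132 mg/L as CaCO₃ × 936,000 L = 123,600 g as CaCO₃.
(b) Equivalents of H⁺ required: 123,600 ÷ 50 g/eq = 2471 eq = 2471 mol HCl.
(b) Mass of HCl: 2471 × 36.5 = 90,190 g.
(b) Mass of 22.3% solution: 90,190 / 0.223 = 404,500 g.
(b) Volume: 404,500 g ÷ 1.07 g/mL = 378,000 mL.

(a) 34.8 kg; (b) 378 L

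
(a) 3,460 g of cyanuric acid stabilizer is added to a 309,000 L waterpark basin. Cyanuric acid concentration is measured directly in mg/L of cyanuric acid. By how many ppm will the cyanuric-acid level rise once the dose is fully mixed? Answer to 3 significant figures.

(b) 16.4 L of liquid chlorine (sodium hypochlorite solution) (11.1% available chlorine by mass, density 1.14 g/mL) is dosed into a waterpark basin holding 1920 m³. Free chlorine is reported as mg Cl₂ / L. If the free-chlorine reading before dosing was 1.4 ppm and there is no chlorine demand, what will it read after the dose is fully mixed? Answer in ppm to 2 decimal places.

(a) 11.2 ppm; (b) 2.48 ppm

(a) Rise: 3,460 g / 309,000 L × 1000 = 11.2 mg/L.

(b) Volume: 1920 m³ = 1,920,000 L.
(b) Mass of solution: 16.4 L × 1000 mL/L × 1.14 g/mL = 18,700 g.
(b) Available chlorine delivered: 18,700 g × 0.111 = 2075 g as Cl₂.
(b) Concentration rise: 2075 g / 1,920,000 L = 1.081 mg/L = 1.08 ppm.
(b) Final FC: 1.4 + 1.08 = 2.48 ppm.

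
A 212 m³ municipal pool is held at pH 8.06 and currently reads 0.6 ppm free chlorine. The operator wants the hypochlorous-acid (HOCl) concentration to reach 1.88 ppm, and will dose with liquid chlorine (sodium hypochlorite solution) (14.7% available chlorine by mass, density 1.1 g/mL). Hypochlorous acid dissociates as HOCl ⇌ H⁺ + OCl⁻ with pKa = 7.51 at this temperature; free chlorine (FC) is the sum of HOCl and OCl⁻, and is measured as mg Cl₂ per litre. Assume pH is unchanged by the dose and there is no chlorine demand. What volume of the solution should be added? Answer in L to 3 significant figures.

10.4 L

Volume: 212 m³ = 212,000 L.
[OCl⁻]/[HOCl] = 10^(pH − pKa) = 10^(8.06 − 7.51) = 3.548; fraction as HOCl = 1/(1 + 3.548) = 0.2199.
Free chlorine required for 1.88 ppm HOCl: 1.88 / 0.2199 = 8.55 ppm.
FC to add: 8.55 − 0.6 = 7.95 mg/L as Cl₂.
Cl₂ equivalent: 7.95 mg/L × 212,000 L = 1686 g.
Product at 14.7% available Cl: 1686 / 0.147 = 11,470 g.
Volume: 11,470 g ÷ 1.1 g/mL = 10,420 mL.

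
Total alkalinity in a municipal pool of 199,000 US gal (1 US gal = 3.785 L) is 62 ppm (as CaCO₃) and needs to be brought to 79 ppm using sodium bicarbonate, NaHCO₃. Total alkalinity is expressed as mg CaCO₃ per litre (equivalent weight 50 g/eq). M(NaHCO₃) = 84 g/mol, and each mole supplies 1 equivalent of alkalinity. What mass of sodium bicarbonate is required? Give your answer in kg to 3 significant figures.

21.5 kg

Volume: 199,000 US gal × 3.785 L/gal = 753,215 L.
Alkalinity to add: (79 − 62) = 17 mg/L as CaCO₃ × 753,215 L = 12,800 g as CaCO₃.
Equivalents: 12,800 g ÷ 50 g/eq = 256.1 eq.
NaHCO₃ supplies 1 eq per mole → 256.1 mol.
Mass: 256.1 mol × 84 g/mol = 21,510 g.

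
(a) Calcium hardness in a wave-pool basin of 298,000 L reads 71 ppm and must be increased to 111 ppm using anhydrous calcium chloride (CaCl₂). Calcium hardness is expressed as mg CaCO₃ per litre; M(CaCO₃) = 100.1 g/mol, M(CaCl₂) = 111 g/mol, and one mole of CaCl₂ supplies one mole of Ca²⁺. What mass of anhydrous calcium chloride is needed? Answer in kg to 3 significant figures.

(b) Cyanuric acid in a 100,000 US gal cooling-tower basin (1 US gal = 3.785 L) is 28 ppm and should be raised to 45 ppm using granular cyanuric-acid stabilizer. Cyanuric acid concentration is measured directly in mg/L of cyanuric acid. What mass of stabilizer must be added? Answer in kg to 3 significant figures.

(a) 13.2 kg; (b) 6.43 kg

(a) Hardness to add: (111 − 71) = 40 mg/L as CaCO₃ × 298,000 L = 11,920 g as CaCO₃.
(a) Moles of Ca²⁺ (1 mol Ca²⁺ ≡ 1 mol CaCO₃): 11,920 / 100.1 g/mol = 119.1 mol.
(a) Mass of CaCl₂: 119.1 × 111 = 13,220 g.

(b) Volume: 100,000 US gal × 3.785 L/gal = 378,500 L.
(b) CYA to add: (45 − 28) = 17 mg/L × 378,500 L = 6434 g cyanuric acid.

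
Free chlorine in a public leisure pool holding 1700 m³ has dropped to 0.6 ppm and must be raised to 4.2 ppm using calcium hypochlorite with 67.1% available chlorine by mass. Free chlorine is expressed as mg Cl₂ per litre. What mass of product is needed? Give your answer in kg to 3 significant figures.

9.12 kg

Volume: 1700 m³ = 1,700,000 L.
Chlorine deficit: 4.2 − 0.6 = 3.6 ppm = 3.6 mg/L as Cl₂.
Cl₂ equivalent needed: 3.6 mg/L × 1,700,000 L = 6,120,000 mg = 6120 g.
Product at 67.1% available chlorine: 6120 / 0.671 = 9121 g.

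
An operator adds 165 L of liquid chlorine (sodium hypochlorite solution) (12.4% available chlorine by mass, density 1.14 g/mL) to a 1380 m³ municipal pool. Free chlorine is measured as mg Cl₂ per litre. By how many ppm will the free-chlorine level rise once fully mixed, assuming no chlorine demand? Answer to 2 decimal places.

Volume: 1380 m³ = 1,380,000 L.
Mass of solution: 165 L × 1000 mL/L × 1.14 g/mL = 188,100 g.
Available chlorine delivered: 188,100 g × 0.124 = 23,320 g as Cl₂.
Concentration rise: 23,320 g / 1,380,000 L = 16.9 mg/L = 16.90 ppm.

16.90 ppm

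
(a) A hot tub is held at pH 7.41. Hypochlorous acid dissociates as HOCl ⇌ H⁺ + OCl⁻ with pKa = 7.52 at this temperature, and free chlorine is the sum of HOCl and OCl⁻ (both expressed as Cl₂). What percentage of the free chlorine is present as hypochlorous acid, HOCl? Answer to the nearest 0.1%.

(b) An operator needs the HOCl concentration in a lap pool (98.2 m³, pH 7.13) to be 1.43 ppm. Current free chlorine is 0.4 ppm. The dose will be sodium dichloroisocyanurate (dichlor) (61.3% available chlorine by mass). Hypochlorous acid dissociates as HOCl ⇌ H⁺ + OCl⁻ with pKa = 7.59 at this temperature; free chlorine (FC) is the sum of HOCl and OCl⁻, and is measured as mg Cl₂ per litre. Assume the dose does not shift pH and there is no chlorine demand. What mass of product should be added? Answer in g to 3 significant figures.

(a) 56.3%; (b) 244 g

(a) [OCl⁻]/[HOCl] = 10^(pH − pKa) = 10^(7.41 − 7.52) = 10^-0.11 = 0.7762.
(a) Fraction as HOCl = 1 / (1 + 0.7762) = 0.563.

(b) Volume: 98.2 m³ = 98,200 L.
(b) [OCl⁻]/[HOCl] = 10^(pH − pKa) = 10^(7.13 − 7.59) = 0.3467; fraction as HOCl = 1/(1 + 0.3467) = 0.7425.
(b) Free chlorine required for 1.43 ppm HOCl: 1.43 / 0.7425 = 1.926 ppm.
(b) FC to add: 1.926 − 0.4 = 1.526 mg/L as Cl₂.
(b) Cl₂ equivalent: 1.526 mg/L × 98,200 L = 149.8 g.
(b) Product at 61.3% available Cl: 149.8 / 0.613 = 244.4 g.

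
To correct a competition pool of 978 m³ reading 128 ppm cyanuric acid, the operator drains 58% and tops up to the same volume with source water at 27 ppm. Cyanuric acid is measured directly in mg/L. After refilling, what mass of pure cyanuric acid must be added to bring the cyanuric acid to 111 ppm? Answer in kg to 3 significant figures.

40.7 kg

Volume: 978 m³ = 978,000 L.
After draining 58% and refilling: 128 × 0.42 + 27 × 0.58 = 69.42 ppm.
Deficit to target: 111 − 69.42 = 41.58 mg/L.
Mass: 41.58 mg/L × 978,000 L = 40,670 g cyanuric acid.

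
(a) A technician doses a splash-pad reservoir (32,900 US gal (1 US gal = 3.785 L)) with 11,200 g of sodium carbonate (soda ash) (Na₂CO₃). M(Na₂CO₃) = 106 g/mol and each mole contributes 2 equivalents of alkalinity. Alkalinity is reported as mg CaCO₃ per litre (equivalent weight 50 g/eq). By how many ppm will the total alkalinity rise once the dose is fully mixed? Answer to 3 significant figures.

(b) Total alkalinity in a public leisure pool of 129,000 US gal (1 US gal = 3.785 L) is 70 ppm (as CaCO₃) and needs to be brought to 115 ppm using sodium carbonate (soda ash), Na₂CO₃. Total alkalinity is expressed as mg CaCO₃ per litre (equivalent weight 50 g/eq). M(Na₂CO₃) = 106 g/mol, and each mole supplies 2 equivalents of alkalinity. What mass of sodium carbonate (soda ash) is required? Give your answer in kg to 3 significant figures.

(a) Volume: 32,900 US gal × 3.785 L/gal = 124,526 L.
(a) Moles of Na₂CO₃: 11,200 g ÷ 106 g/mol = 105.7 mol → 211.3 eq of alkalinity.
(a) As CaCO₃: 211.3 eq × 50 g/eq = 10,570 g.
(a) Rise: 10,570 g / 124,526 L × 1000 = 84.85 mg/L.

(b) Volume: 129,000 US gal × 3.785 L/gal = 488,265 L.
(b) Alkalinity to add: (115 − 70) = 45 mg/L as CaCO₃ × 488,265 L = 21,970 g as CaCO₃.
(b) Equivalents: 21,970 g ÷ 50 g/eq = 439.4 eq.
(b) Each mole of Na₂CO₃ supplies 2 eq, so 439.4 / 2 = 219.7 mol.
(b) Mass: 219.7 mol × 106 g/mol = 23,290 g.

(a) 84.8 ppm; (b) 23.3 kg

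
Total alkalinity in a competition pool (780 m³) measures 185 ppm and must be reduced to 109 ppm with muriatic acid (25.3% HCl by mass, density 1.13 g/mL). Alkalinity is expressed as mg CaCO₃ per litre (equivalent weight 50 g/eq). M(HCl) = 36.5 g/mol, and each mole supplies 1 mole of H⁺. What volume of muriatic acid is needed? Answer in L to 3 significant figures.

Volume: 780 m³ = 780,000 L.
Alkalinity to neutralize: (185 − 109) = 76 mg/L as CaCO₃ × 780,000 L = 59,280 g as CaCO₃.
Equivalents of H⁺ required: 59,280 ÷ 50 g/eq = 1186 eq = 1186 mol HCl.
Mass of HCl: 1186 × 36.5 = 43,270 g.
Mass of 25.3% solution: 43,270 / 0.253 = 171,000 g.
Volume: 171,000 g ÷ 1.13 g/mL = 151,400 mL.

151 L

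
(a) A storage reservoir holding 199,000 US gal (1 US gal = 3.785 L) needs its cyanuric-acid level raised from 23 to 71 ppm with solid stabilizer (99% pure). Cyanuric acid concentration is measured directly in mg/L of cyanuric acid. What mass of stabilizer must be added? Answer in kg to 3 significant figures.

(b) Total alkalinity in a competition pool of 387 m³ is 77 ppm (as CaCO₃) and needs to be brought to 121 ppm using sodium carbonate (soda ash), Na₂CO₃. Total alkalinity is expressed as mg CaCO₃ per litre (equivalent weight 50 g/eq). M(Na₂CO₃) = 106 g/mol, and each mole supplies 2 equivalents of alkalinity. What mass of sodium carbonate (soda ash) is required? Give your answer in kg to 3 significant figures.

(a) Volume: 199,000 US gal × 3.785 L/gal = 753,215 L.
(a) CYA to add: (71 − 23) = 48 mg/L × 753,215 L = 36,150 g cyanuric acid.
(a) At 99% purity: 36,150 / 0.99 = 36,520 g product.

(b) Volume: 387 m³ = 387,000 L.
(b) Alkalinity to add: (121 − 77) = 44 mg/L as CaCO₃ × 387,000 L = 17,030 g as CaCO₃.
(b) Equivalents: 17,030 g ÷ 50 g/eq = 340.6 eq.
(b) Each mole of Na₂CO₃ supplies 2 eq, so 340.6 / 2 = 170.3 mol.
(b) Mass: 170.3 mol × 106 g/mol = 18,050 g.

(a) 36.5 kg; (b) 18.0 kg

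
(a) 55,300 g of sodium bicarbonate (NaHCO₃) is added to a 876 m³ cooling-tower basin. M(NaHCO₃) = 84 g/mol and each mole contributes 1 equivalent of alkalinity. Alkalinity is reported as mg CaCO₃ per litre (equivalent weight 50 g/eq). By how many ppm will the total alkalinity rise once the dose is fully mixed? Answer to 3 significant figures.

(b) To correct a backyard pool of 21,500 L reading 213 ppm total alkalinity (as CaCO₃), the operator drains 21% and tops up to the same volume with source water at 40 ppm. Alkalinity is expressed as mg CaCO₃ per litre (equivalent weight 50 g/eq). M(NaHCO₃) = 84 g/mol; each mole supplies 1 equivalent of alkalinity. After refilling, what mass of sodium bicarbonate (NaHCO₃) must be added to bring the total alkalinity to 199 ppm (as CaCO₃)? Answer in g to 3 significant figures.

(a) 37.6 ppm; (b) 807 g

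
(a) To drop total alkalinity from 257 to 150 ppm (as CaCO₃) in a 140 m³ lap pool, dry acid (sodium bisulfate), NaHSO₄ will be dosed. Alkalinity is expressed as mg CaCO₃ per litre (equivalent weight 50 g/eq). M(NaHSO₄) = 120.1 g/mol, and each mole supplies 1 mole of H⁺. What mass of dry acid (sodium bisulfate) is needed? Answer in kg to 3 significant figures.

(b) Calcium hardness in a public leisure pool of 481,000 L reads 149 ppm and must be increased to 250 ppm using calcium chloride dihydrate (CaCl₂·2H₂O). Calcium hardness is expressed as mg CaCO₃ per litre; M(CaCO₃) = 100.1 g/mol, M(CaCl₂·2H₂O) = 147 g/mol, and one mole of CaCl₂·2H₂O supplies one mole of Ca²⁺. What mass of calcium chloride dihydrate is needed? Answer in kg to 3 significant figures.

(a) 36.0 kg; (b) 71.3 kg

(a) Volume: 140 m³ = 140,000 L.
(a) Alkalinity to neutralize: (257 − 150) = 107 mg/L as CaCO₃ × 140,000 L = 14,980 g as CaCO₃.
(a) Equivalents of H⁺ required: 14,980 ÷ 50 g/eq = 299.6 eq = 299.6 mol NaHSO₄.
(a) Mass of NaHSO₄: 299.6 × 120.1 = 35,980 g.

(b) Hardness to add: (250 − 149) = 101 mg/L as CaCO₃ × 481,000 L = 48,580 g as CaCO₃.
(b) Moles of Ca²⁺ (1 mol Ca²⁺ ≡ 1 mol CaCO₃): 48,580 / 100.1 g/mol = 485.3 mol.
(b) Mass of CaCl₂·2H₂O: 485.3 × 147 = 71,340 g.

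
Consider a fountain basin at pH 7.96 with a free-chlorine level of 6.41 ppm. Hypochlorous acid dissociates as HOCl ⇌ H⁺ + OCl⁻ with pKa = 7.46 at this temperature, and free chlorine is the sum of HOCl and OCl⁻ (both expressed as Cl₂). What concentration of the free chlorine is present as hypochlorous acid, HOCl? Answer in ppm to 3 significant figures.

[OCl⁻]/[HOCl] = 10^(pH − pKa) = 10^(7.96 − 7.46) = 10^0.50 = 3.162.
Fraction as HOCl = 1 / (1 + 3.162) = 0.2403.
HOCl = 0.2403 × 6.41 ppm = 1.54 ppm.

1.54 ppm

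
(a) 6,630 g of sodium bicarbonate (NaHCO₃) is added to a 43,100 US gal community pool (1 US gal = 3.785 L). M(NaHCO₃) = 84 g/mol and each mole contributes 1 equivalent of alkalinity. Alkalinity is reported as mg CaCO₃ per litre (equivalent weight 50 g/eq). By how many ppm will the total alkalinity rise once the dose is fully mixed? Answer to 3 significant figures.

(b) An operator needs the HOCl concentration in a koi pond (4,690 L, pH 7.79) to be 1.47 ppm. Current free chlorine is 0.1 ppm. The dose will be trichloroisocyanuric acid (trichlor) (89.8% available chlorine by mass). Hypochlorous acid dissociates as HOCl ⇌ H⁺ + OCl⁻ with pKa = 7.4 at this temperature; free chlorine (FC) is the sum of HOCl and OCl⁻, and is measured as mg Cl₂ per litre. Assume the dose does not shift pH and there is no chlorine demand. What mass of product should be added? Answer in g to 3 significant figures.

(a) Volume: 43,100 US gal × 3.785 L/gal = 163,134 L.
(a) Moles of NaHCO₃: 6,630 g ÷ 84 g/mol = 78.93 mol → 78.93 eq of alkalinity.
(a) As CaCO₃: 78.93 eq × 50 g/eq = 3946 g.
(a) Rise: 3946 g / 163,134 L × 1000 = 24.19 mg/L.

(b) [OCl⁻]/[HOCl] = 10^(pH − pKa) = 10^(7.79 − 7.4) = 2.455; fraction as HOCl = 1/(1 + 2.455) = 0.2895.
(b) Free chlorine required for 1.47 ppm HOCl: 1.47 / 0.2895 = 5.078 ppm.
(b) FC to add: 5.078 − 0.1 = 4.978 mg/L as Cl₂.
(b) Cl₂ equivalent: 4.978 mg/L × 4,690 L = 23.35 g.
(b) Product at 89.8% available Cl: 23.35 / 0.898 = 26 g.

(a) 24.2 ppm; (b) 26.0 g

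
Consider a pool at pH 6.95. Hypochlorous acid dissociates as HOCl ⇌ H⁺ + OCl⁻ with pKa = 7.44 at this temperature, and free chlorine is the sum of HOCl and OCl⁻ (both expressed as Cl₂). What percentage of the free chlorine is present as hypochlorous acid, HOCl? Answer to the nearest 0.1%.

[OCl⁻]/[HOCl] = 10^(pH − pKa) = 10^(6.95 − 7.44) = 10^-0.49 = 0.3236.
Fraction as HOCl = 1 / (1 + 0.3236) = 0.7555.

75.6%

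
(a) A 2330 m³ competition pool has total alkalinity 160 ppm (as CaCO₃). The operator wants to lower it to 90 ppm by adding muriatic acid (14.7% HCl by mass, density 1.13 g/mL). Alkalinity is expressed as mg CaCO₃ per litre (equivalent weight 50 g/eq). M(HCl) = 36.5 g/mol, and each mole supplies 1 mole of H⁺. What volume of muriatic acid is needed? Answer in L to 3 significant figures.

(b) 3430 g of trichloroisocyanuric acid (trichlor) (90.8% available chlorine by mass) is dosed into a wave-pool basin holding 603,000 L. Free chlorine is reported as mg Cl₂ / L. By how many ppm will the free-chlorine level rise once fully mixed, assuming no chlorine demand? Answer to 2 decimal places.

(a) Volume: 2330 m³ = 2,330,000 L.
(a) Alkalinity to neutralize: (160 − 90) = 70 mg/L as CaCO₃ × 2,330,000 L = 163,100 g as CaCO₃.
(a) Equivalents of H⁺ required: 163,100 ÷ 50 g/eq = 3262 eq = 3262 mol HCl.
(a) Mass of HCl: 3262 × 36.5 = 119,100 g.
(a) Mass of 14.7% solution: 119,100 / 0.147 = 810,000 g.
(a) Volume: 810,000 g ÷ 1.13 g/mL = 716,800 mL.

(b) Available chlorine delivered: 3430 g × 0.908 = 3114 g as Cl₂.
(b) Concentration rise: 3114 g / 603,000 L = 5.165 mg/L = 5.16 ppm.

(a) 717 L; (b) 5.16 ppm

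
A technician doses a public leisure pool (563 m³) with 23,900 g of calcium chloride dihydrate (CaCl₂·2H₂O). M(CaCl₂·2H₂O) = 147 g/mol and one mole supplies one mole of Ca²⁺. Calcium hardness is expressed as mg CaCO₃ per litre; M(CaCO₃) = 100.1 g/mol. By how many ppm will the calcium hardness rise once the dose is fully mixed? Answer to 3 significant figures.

28.9 ppm

Volume: 563 m³ = 563,000 L.
Moles of Ca²⁺: 23,900 g ÷ 147 g/mol = 162.6 mol.
As CaCO₃: 162.6 mol × 100.1 g/mol = 16,270 g.
Rise: 16,270 g / 563,000 L × 1000 = 28.91 mg/L.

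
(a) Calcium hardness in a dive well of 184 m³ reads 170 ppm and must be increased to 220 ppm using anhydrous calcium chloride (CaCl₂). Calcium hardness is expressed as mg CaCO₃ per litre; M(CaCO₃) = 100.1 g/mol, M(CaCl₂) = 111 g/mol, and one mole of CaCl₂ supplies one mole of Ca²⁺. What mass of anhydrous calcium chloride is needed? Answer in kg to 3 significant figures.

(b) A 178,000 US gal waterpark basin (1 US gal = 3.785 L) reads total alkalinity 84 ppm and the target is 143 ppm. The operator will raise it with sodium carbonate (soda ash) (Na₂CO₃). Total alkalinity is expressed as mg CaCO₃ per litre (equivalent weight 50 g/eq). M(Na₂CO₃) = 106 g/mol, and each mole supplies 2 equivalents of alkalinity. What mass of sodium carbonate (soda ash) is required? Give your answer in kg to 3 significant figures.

(a) 10.2 kg; (b) 42.1 kg

(a) Volume: 184 m³ = 184,000 L.
(a) Hardness to add: (220 − 170) = 50 mg/L as CaCO₃ × 184,000 L = 9200 g as CaCO₃.
(a) Moles of Ca²⁺ (1 mol Ca²⁺ ≡ 1 mol CaCO₃): 9200 / 100.1 g/mol = 91.91 mol.
(a) Mass of CaCl₂: 91.91 × 111 = 10,200 g.

(b) Volume: 178,000 US gal × 3.785 L/gal = 673,730 L.
(b) Alkalinity to add: (143 − 84) = 59 mg/L as CaCO₃ × 673,730 L = 39,750 g as CaCO₃.
(b) Equivalents: 39,750 g ÷ 50 g/eq = 795 eq.
(b) Each mole of Na₂CO₃ supplies 2 eq, so 795 / 2 = 397.5 mol.
(b) Mass: 397.5 mol × 106 g/mol = 42,140 g.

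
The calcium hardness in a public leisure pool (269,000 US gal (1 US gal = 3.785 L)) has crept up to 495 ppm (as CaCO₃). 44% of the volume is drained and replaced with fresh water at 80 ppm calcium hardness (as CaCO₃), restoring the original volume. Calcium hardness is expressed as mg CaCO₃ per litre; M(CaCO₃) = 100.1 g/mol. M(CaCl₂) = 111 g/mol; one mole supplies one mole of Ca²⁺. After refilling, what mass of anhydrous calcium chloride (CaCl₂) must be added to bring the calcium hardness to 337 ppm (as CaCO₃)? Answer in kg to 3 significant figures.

Volume: 269,000 US gal × 3.785 L/gal = 1,018,165 L.
After draining 44% and refilling: 495 × 0.56 + 80 × 0.44 = 312.4 ppm.
Deficit to target: 337 − 312.4 = 24.6 mg/L.
As CaCO₃: 24.6 mg/L × 1,018,165 L = 25,050 g; ÷ 100.1 = 250.2 mol Ca²⁺.
Mass: 250.2 × 111 = 27,770 g.

27.8 kg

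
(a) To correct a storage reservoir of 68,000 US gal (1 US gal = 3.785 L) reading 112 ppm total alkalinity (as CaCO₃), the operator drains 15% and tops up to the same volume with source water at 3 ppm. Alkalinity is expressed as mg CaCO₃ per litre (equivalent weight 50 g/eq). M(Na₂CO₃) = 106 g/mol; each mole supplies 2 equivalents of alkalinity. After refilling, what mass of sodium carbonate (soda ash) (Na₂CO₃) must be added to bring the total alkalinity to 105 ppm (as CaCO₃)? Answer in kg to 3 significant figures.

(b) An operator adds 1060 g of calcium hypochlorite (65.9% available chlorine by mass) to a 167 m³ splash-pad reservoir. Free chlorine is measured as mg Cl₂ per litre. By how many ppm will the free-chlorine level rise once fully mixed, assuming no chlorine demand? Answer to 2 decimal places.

(a) 2.55 kg; (b) 4.18 ppm

(a) Volume: 68,000 US gal × 3.785 L/gal = 257,380 L.
(a) After draining 15% and refilling: 112 × 0.85 + 3 × 0.15 = 95.65 ppm.
(a) Deficit to target: 105 − 95.65 = 9.35 mg/L.
(a) As CaCO₃: 9.35 mg/L × 257,380 L = 2407 g; ÷ 50 g/eq ÷ 2 = 24.07 mol Na₂CO₃.
(a) Mass: 24.07 × 106 = 2551 g.

(b) Volume: 167 m³ = 167,000 L.
(b) Available chlorine delivered: 1060 g × 0.659 = 698.5 g as Cl₂.
(b) Concentration rise: 698.5 g / 167,000 L = 4.183 mg/L = 4.18 ppm.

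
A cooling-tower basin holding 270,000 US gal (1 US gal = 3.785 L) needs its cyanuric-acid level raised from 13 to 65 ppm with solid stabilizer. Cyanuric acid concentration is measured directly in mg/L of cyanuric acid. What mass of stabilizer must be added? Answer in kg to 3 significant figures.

Volume: 270,000 US gal × 3.785 L/gal = 1,021,950 L.
CYA to add: (65 − 13) = 52 mg/L × 1,021,950 L = 53,140 g cyanuric acid.

53.1 kg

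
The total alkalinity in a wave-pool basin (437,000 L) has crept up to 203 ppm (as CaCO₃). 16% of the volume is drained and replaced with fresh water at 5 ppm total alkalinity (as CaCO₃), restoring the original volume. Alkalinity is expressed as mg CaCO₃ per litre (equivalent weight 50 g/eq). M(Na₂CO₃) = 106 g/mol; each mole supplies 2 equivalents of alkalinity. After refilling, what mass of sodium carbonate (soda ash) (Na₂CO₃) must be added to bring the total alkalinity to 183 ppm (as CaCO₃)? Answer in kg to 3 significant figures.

5.41 kg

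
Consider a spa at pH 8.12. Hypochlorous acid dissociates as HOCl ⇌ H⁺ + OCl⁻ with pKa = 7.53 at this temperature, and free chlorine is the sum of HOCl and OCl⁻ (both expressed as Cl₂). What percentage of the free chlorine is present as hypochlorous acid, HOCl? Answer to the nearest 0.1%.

20.4%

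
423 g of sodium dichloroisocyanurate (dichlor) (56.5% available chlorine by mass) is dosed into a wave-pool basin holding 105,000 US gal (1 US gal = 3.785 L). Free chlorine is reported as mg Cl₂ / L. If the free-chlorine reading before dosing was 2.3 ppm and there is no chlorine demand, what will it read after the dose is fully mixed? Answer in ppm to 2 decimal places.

2.90 ppm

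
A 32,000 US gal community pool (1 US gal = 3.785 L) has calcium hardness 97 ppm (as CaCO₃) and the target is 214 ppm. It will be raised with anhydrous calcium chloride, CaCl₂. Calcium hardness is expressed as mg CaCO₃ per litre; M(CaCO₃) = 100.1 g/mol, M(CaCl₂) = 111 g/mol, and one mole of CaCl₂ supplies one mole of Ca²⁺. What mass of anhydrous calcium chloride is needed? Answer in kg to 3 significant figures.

15.7 kg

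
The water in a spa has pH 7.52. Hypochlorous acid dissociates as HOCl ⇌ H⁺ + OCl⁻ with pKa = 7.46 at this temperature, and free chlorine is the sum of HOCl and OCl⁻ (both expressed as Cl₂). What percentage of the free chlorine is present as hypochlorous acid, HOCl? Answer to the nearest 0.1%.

46.6%

[OCl⁻]/[HOCl] = 10^(pH − pKa) = 10^(7.52 − 7.46) = 10^0.06 = 1.148.
Fraction as HOCl = 1 / (1 + 1.148) = 0.4655.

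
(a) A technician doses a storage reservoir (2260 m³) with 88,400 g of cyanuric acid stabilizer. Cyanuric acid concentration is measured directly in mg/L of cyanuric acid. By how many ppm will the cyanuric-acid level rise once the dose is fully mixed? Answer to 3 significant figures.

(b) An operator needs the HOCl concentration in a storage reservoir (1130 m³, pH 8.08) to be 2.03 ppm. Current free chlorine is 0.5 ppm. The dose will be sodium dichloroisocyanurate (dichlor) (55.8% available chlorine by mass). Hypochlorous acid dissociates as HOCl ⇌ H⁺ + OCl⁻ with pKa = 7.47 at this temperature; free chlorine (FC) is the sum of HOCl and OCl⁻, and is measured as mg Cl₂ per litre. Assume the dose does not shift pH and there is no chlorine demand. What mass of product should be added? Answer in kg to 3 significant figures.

(a) Volume: 2260 m³ = 2,260,000 L.
(a) Rise: 88,400 g / 2,260,000 L × 1000 = 39.12 mg/L.

(b) Volume: 1130 m³ = 1,130,000 L.
(b) [OCl⁻]/[HOCl] = 10^(pH − pKa) = 10^(8.08 − 7.47) = 4.074; fraction as HOCl = 1/(1 + 4.074) = 0.1971.
(b) Free chlorine required for 2.03 ppm HOCl: 2.03 / 0.1971 = 10.3 ppm.
(b) FC to add: 10.3 − 0.5 = 9.8 mg/L as Cl₂.
(b) Cl₂ equivalent: 9.8 mg/L × 1,130,000 L = 11,070 g.
(b) Product at 55.8% available Cl: 11,070 / 0.558 = 19,850 g.

(a) 39.1 ppm; (b) 19.8 kg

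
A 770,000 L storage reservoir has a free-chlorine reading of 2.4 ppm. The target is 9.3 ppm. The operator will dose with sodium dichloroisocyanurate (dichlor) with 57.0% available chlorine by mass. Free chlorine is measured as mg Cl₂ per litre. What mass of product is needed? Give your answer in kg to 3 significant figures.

Chlorine deficit: 9.3 − 2.4 = 6.9 ppm = 6.9 mg/L as Cl₂.
Cl₂ equivalent needed: 6.9 mg/L × 770,000 L = 5,313,000 mg = 5313 g.
Product at 57.0% available chlorine: 5313 / 0.57 = 9321 g.

9.32 kg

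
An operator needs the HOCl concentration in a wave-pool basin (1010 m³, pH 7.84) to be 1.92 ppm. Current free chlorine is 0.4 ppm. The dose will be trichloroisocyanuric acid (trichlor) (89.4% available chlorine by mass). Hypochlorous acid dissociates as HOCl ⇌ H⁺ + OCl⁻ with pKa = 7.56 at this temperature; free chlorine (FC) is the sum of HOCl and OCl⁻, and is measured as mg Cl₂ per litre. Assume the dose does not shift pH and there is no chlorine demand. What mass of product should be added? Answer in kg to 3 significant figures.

Volume: 1010 m³ = 1,010,000 L.
[OCl⁻]/[HOCl] = 10^(pH − pKa) = 10^(7.84 − 7.56) = 1.905; fraction as HOCl = 1/(1 + 1.905) = 0.3442.
Free chlorine required for 1.92 ppm HOCl: 1.92 / 0.3442 = 5.578 ppm.
FC to add: 5.578 − 0.4 = 5.178 mg/L as Cl₂.
Cl₂ equivalent: 5.178 mg/L × 1,010,000 L = 5230 g.
Product at 89.4% available Cl: 5230 / 0.894 = 5850 g.

5.85 kg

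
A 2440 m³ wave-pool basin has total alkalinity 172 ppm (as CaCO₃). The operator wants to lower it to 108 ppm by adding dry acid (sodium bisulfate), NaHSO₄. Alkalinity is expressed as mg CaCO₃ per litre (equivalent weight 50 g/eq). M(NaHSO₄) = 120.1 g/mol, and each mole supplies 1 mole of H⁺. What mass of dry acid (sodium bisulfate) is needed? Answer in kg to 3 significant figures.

Volume: 2440 m³ = 2,440,000 L.
Alkalinity to neutralize: (172 − 108) = 64 mg/L as CaCO₃ × 2,440,000 L = 156,200 g as CaCO₃.
Equivalents of H⁺ required: 156,200 ÷ 50 g/eq = 3123 eq = 3123 mol NaHSO₄.
Mass of NaHSO₄: 3123 × 120.1 = 375,100 g.

375 kg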